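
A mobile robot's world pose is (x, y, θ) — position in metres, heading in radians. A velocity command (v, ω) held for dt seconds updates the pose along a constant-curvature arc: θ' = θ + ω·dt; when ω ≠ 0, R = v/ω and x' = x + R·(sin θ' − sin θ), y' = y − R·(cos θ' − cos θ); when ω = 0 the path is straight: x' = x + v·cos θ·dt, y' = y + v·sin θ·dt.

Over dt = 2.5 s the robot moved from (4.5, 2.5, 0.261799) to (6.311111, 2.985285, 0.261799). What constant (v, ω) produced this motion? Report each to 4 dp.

v = 0.7500, ω = 0.0000

Δθ = 0.261799 − 0.261799 = 0.000000
ω = Δθ/dt = 0.000000/2.5 = 0.0000
ω = 0 → v = (Δx·cos θ + Δy·sin θ)/dt = 0.7500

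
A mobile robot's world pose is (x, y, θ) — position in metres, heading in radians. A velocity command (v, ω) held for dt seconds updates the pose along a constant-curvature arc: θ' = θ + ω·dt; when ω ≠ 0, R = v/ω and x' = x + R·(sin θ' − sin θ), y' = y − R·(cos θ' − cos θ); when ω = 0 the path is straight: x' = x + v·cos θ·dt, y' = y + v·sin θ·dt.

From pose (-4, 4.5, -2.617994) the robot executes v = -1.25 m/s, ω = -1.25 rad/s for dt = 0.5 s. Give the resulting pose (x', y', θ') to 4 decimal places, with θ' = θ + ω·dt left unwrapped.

(-3.3988, 4.6288, -3.2430)

θ' = -2.6180 + -1.25·0.5 = -3.2430
R = v/ω = -1.25/-1.25 = 1.0000
x' = -4 + 1.0000·(sin -3.2430 − sin -2.6180) = -3.3988
y' = 4.5 − 1.0000·(cos -3.2430 − cos -2.6180) = 4.6288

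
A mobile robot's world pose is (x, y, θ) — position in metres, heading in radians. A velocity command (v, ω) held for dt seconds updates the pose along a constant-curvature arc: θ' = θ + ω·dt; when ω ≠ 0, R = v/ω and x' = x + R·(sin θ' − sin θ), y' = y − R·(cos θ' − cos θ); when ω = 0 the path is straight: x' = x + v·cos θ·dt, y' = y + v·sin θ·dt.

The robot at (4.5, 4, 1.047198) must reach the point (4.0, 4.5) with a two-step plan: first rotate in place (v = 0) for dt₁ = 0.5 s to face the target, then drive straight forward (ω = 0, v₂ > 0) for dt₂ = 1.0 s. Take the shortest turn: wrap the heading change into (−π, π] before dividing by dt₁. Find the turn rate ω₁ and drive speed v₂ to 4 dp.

ω₁ = 2.6180, v₂ = 0.7071

heading to target = atan2(4.5−4, 4−4.5) = 2.3562
Δθ = wrap(2.3562 − 1.0472) = 1.3090; ω₁ = Δθ/dt₁ = 2.6180
distance = √((4−4.5)² + (4.5−4)²) = 0.7071; v₂ = distance/dt₂ = 0.7071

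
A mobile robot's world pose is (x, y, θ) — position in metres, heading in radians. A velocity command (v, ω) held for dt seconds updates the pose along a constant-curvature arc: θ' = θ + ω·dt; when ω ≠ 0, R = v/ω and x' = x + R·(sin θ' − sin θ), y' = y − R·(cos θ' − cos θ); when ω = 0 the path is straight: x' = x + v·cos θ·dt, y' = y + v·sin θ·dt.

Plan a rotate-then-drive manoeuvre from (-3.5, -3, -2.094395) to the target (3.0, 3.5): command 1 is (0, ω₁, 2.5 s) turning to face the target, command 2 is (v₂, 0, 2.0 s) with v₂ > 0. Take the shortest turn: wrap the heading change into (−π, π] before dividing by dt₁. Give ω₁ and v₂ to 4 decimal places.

heading to target = atan2(3.5−-3, 3−-3.5) = 0.7854
Δθ = wrap(0.7854 − -2.0944) = 2.8798; ω₁ = Δθ/dt₁ = 1.1519
distance = √((3−-3.5)² + (3.5−-3)²) = 9.1924; v₂ = distance/dt₂ = 4.5962

ω₁ = 1.1519, v₂ = 4.5962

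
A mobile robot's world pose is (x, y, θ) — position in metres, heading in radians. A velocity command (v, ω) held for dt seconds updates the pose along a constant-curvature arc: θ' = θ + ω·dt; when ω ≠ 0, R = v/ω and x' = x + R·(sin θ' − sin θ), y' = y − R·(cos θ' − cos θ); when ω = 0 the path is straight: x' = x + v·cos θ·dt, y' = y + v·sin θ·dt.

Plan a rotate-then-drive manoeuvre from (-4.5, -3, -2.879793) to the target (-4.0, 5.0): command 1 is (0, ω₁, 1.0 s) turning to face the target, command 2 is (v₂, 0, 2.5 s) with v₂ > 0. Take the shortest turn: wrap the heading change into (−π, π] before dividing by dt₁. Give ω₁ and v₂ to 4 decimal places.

heading to target = atan2(5−-3, -4−-4.5) = 1.5084
Δθ = wrap(1.5084 − -2.8798) = -1.8950; ω₁ = Δθ/dt₁ = -1.8950
distance = √((-4−-4.5)² + (5−-3)²) = 8.0156; v₂ = distance/dt₂ = 3.2062

ω₁ = -1.8950, v₂ = 3.2062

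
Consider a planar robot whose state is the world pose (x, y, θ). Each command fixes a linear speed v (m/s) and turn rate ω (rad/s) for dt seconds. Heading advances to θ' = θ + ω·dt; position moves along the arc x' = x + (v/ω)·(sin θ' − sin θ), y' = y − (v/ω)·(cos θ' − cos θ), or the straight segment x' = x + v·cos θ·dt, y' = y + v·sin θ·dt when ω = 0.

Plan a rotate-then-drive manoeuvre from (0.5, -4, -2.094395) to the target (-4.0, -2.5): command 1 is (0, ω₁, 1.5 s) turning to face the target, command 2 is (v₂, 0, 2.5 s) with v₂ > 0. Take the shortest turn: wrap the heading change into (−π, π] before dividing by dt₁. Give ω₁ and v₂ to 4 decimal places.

heading to target = atan2(-2.5−-4, -4−0.5) = 2.8198
Δθ = wrap(2.8198 − -2.0944) = -1.3689; ω₁ = Δθ/dt₁ = -0.9126
distance = √((-4−0.5)² + (-2.5−-4)²) = 4.7434; v₂ = distance/dt₂ = 1.8974

ω₁ = -0.9126, v₂ = 1.8974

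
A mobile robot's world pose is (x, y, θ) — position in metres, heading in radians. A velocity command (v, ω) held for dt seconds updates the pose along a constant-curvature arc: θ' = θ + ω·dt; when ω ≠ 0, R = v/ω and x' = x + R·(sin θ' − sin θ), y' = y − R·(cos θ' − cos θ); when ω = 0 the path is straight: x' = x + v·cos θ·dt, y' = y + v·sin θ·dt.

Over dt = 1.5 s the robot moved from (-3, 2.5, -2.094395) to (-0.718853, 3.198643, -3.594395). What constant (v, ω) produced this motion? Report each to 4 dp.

v = -1.7500, ω = -1.0000

Δθ = -3.594395 − -2.094395 = -1.500000
ω = Δθ/dt = -1.500000/1.5 = -1.0000
R = Δx/(sin θ' − sin θ) = 1.7500
v = R·ω = 1.7500·-1.0000 = -1.7500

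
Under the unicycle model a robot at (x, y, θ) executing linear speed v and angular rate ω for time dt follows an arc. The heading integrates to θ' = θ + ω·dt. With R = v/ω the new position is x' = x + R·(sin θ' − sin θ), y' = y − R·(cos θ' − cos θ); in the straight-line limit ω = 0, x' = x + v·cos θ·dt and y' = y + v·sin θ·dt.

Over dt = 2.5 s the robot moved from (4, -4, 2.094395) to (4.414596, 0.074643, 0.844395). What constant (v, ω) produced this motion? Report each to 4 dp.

Δθ = 0.844395 − 2.094395 = -1.250000
ω = Δθ/dt = -1.250000/2.5 = -0.5000
R = −Δy/(cos θ' − cos θ) = -3.5000
v = R·ω = -3.5000·-0.5000 = 1.7500

v = 1.7500, ω = -0.5000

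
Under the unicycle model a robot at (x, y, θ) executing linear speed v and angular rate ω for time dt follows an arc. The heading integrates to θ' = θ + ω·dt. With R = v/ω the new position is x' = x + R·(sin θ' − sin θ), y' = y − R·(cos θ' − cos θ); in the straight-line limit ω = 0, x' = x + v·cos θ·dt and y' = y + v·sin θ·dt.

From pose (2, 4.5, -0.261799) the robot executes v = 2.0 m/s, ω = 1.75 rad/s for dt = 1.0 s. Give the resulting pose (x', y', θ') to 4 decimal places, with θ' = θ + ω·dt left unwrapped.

θ' = -0.2618 + 1.75·1.0 = 1.4882
R = v/ω = 2.0/1.75 = 1.1429
x' = 2 + 1.1429·(sin 1.4882 − sin -0.2618) = 3.4348
y' = 4.5 − 1.1429·(cos 1.4882 − cos -0.2618) = 5.5096

(3.4348, 5.5096, 1.4882)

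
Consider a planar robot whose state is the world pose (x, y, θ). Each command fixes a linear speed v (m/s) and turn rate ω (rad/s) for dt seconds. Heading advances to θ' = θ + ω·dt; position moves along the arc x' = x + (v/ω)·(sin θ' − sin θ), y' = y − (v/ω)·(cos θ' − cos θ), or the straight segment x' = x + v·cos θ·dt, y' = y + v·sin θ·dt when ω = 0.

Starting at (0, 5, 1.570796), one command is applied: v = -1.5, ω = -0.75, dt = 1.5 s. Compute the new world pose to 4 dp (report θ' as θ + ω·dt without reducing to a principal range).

θ' = 1.5708 + -0.75·1.5 = 0.4458
R = v/ω = -1.5/-0.75 = 2.0000
x' = 0 + 2.0000·(sin 0.4458 − sin 1.5708) = -1.1376
y' = 5 − 2.0000·(cos 0.4458 − cos 1.5708) = 3.1955

(-1.1376, 3.1955, 0.4458)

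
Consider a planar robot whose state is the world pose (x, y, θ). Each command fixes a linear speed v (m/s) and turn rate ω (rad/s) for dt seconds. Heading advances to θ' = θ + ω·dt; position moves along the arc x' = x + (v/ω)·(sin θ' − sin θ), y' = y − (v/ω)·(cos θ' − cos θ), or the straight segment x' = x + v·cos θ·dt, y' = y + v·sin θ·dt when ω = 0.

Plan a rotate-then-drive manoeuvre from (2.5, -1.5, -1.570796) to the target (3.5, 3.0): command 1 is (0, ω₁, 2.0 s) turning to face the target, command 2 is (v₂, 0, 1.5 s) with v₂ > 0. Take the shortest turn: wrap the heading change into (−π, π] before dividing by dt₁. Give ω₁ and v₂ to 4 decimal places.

heading to target = atan2(3−-1.5, 3.5−2.5) = 1.3521
Δθ = wrap(1.3521 − -1.5708) = 2.9229; ω₁ = Δθ/dt₁ = 1.4615
distance = √((3.5−2.5)² + (3−-1.5)²) = 4.6098; v₂ = distance/dt₂ = 3.0732

ω₁ = 1.4615, v₂ = 3.0732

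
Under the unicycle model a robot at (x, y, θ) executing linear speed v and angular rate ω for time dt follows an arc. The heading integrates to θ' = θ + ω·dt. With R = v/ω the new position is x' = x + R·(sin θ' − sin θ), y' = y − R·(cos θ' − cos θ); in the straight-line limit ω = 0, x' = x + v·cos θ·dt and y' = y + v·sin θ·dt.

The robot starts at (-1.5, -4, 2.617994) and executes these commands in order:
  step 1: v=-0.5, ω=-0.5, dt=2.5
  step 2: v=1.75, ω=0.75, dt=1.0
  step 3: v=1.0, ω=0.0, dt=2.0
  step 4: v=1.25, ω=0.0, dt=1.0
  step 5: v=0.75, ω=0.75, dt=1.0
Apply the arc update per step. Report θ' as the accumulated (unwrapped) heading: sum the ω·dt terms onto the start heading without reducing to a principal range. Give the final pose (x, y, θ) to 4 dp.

(-3.5881, -0.1655, 2.8680)

step 1: θ'=1.3680 (R=1.0000) → pose (-1.0205, -5.0674, 1.3680)
step 2: θ'=2.1180 (R=2.3333) → pose (-1.3134, -3.3834, 2.1180)
step 3: θ'=2.1180 (straight) → pose (-2.3540, -1.6755, 2.1180)
step 4: θ'=2.1180 (straight) → pose (-3.0043, -0.6080, 2.1180)
step 5: θ'=2.8680 (R=1.0000) → pose (-3.5881, -0.1655, 2.8680)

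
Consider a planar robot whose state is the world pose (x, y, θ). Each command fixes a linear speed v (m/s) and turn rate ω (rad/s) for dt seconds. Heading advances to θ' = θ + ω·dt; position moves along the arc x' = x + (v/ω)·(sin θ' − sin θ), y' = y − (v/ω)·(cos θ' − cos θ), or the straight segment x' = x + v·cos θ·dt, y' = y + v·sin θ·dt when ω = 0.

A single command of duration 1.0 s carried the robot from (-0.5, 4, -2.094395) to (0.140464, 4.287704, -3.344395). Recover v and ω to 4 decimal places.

Δθ = -3.344395 − -2.094395 = -1.250000
ω = Δθ/dt = -1.250000/1.0 = -1.2500
R = Δx/(sin θ' − sin θ) = 0.6000
v = R·ω = 0.6000·-1.2500 = -0.7500

v = -0.7500, ω = -1.2500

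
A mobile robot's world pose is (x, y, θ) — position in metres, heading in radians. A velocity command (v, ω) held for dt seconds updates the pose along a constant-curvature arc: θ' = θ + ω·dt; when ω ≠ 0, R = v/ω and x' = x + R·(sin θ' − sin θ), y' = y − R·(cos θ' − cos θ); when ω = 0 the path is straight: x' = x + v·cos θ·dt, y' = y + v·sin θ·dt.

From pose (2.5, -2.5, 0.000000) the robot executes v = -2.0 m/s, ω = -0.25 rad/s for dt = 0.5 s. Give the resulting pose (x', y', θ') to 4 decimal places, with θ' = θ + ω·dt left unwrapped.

θ' = 0.0000 + -0.25·0.5 = -0.1250
R = v/ω = -2.0/-0.25 = 8.0000
x' = 2.5 + 8.0000·(sin -0.1250 − sin 0.0000) = 1.5026
y' = -2.5 − 8.0000·(cos -0.1250 − cos 0.0000) = -2.4376

(1.5026, -2.4376, -0.1250)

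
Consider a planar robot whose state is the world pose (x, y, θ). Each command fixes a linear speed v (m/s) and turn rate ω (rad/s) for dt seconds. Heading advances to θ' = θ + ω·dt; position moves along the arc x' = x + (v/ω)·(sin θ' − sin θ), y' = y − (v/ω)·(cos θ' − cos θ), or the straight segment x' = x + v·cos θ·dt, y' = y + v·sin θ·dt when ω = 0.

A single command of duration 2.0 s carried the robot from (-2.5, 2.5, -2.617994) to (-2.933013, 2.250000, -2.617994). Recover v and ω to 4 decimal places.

Δθ = -2.617994 − -2.617994 = 0.000000
ω = Δθ/dt = 0.000000/2.0 = 0.0000
ω = 0 → v = (Δx·cos θ + Δy·sin θ)/dt = 0.2500

v = 0.2500, ω = 0.0000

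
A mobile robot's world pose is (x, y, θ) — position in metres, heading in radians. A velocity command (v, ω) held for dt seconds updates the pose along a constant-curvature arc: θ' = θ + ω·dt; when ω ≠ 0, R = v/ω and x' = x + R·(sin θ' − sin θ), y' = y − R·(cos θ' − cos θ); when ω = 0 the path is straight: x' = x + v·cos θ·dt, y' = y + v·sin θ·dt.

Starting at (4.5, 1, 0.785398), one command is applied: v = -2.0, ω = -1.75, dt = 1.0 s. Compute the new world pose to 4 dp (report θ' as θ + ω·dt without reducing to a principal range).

(2.7527, 1.1570, -0.9646)

θ' = 0.7854 + -1.75·1.0 = -0.9646
R = v/ω = -2.0/-1.75 = 1.1429
x' = 4.5 + 1.1429·(sin -0.9646 − sin 0.7854) = 2.7527
y' = 1 − 1.1429·(cos -0.9646 − cos 0.7854) = 1.1570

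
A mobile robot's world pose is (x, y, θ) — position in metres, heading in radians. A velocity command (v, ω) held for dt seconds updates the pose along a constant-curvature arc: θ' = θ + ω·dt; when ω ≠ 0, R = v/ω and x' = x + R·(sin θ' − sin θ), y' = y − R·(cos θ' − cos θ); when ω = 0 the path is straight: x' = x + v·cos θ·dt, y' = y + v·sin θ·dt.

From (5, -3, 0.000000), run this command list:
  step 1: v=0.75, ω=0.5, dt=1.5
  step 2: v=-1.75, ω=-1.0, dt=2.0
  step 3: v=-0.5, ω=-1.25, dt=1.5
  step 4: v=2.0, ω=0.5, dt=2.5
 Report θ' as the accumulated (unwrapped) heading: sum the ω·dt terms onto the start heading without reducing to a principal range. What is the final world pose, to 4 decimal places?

step 1: θ'=0.7500 (R=1.5000) → pose (6.0225, -2.5975, 0.7500)
step 2: θ'=-1.2500 (R=1.7500) → pose (3.1689, -1.8689, -1.2500)
step 3: θ'=-3.1250 (R=0.4000) → pose (3.5418, -1.3428, -3.1250)
step 4: θ'=-1.8750 (R=4.0000) → pose (-0.2082, -4.1441, -1.8750)

(-0.2082, -4.1441, -1.8750)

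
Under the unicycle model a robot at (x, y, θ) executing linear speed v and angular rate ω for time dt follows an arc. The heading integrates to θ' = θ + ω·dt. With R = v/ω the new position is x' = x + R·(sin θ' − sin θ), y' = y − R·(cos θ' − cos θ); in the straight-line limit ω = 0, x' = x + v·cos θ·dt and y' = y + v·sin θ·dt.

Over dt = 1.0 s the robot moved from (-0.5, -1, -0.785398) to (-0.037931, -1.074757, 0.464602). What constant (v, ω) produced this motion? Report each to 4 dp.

v = 0.5000, ω = 1.2500

Δθ = 0.464602 − -0.785398 = 1.250000
ω = Δθ/dt = 1.250000/1.0 = 1.2500
R = Δx/(sin θ' − sin θ) = 0.4000
v = R·ω = 0.4000·1.2500 = 0.5000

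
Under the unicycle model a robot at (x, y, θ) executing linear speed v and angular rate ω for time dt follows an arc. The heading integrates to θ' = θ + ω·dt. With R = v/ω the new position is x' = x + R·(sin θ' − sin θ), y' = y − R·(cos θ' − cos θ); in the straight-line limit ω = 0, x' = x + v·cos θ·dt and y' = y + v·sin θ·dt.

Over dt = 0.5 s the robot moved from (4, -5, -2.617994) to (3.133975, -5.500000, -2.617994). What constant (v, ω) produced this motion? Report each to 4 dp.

v = 2.0000, ω = 0.0000

Δθ = -2.617994 − -2.617994 = 0.000000
ω = Δθ/dt = 0.000000/0.5 = 0.0000
ω = 0 → v = (Δx·cos θ + Δy·sin θ)/dt = 2.0000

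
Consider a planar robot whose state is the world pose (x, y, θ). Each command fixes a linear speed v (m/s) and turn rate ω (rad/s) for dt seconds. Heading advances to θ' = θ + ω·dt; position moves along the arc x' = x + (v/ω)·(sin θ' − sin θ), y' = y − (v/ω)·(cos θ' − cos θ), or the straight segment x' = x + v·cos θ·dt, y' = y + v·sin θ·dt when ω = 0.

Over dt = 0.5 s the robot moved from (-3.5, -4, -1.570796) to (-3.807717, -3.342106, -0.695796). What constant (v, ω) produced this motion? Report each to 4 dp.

Δθ = -0.695796 − -1.570796 = 0.875000
ω = Δθ/dt = 0.875000/0.5 = 1.7500
R = −Δy/(cos θ' − cos θ) = -0.8571
v = R·ω = -0.8571·1.7500 = -1.5000

v = -1.5000, ω = 1.7500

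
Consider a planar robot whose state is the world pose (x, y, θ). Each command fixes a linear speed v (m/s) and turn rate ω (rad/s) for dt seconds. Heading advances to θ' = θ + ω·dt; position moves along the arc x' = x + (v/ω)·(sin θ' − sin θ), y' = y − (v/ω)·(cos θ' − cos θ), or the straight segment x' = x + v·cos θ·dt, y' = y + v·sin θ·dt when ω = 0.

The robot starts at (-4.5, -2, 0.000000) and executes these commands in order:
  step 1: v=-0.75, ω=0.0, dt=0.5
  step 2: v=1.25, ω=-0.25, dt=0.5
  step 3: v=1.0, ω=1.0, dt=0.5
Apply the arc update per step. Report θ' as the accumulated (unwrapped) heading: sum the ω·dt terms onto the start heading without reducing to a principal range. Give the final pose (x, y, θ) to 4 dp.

(-3.7607, -1.9773, 0.3750)

step 1: θ'=0.0000 (straight) → pose (-4.8750, -2.0000, 0.0000)
step 2: θ'=-0.1250 (R=-5.0000) → pose (-4.2516, -2.0390, -0.1250)
step 3: θ'=0.3750 (R=1.0000) → pose (-3.7607, -1.9773, 0.3750)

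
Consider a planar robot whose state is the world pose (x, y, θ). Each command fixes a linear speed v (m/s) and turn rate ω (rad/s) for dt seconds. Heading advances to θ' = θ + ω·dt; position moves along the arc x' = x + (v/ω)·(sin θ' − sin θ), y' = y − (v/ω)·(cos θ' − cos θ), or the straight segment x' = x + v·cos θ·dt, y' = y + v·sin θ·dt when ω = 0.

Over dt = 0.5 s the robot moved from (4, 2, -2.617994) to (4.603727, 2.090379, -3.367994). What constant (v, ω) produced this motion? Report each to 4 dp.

v = -1.2500, ω = -1.5000

Δθ = -3.367994 − -2.617994 = -0.750000
ω = Δθ/dt = -0.750000/0.5 = -1.5000
R = Δx/(sin θ' − sin θ) = 0.8333
v = R·ω = 0.8333·-1.5000 = -1.2500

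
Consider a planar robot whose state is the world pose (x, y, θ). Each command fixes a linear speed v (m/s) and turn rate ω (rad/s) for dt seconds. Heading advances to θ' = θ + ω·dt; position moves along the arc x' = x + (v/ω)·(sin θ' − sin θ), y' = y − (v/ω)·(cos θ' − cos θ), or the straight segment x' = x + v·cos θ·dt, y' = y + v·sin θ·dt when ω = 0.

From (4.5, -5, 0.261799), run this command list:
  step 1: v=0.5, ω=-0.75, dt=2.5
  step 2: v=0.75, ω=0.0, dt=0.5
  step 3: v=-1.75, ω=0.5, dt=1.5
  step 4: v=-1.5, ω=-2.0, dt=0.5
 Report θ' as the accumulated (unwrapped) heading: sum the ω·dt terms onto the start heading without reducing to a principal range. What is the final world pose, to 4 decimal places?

step 1: θ'=-1.6132 (R=-0.6667) → pose (5.3386, -5.6722, -1.6132)
step 2: θ'=-1.6132 (straight) → pose (5.3227, -6.0469, -1.6132)
step 3: θ'=-0.8632 (R=-3.5000) → pose (4.4856, -3.6235, -0.8632)
step 4: θ'=-1.8632 (R=0.7500) → pose (4.3374, -2.9198, -1.8632)

(4.3374, -2.9198, -1.8632)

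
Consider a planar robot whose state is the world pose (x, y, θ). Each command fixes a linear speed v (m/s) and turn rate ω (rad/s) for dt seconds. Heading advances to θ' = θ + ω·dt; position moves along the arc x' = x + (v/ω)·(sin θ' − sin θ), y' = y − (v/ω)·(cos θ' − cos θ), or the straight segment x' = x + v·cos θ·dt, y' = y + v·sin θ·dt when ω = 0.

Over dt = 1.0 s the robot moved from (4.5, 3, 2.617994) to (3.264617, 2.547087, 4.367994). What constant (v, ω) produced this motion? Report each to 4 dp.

Δθ = 4.367994 − 2.617994 = 1.750000
ω = Δθ/dt = 1.750000/1.0 = 1.7500
R = Δx/(sin θ' − sin θ) = 0.8571
v = R·ω = 0.8571·1.7500 = 1.5000

v = 1.5000, ω = 1.7500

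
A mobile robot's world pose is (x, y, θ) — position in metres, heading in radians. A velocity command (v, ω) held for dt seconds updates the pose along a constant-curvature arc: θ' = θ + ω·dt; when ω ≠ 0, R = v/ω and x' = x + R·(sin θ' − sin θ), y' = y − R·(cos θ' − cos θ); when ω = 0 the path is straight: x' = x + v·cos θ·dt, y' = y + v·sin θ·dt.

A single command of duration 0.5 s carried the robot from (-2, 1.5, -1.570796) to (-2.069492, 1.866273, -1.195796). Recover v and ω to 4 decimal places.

v = -0.7500, ω = 0.7500

Δθ = -1.195796 − -1.570796 = 0.375000
ω = Δθ/dt = 0.375000/0.5 = 0.7500
R = −Δy/(cos θ' − cos θ) = -1.0000
v = R·ω = -1.0000·0.7500 = -0.7500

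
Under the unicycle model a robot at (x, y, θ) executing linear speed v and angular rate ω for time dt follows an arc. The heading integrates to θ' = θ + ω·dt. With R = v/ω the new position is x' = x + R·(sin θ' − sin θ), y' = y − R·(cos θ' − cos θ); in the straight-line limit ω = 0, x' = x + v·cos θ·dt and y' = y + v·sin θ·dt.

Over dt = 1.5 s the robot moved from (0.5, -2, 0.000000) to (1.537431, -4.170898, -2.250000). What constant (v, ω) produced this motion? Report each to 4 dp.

Δθ = -2.250000 − 0.000000 = -2.250000
ω = Δθ/dt = -2.250000/1.5 = -1.5000
R = −Δy/(cos θ' − cos θ) = -1.3333
v = R·ω = -1.3333·-1.5000 = 2.0000

v = 2.0000, ω = -1.5000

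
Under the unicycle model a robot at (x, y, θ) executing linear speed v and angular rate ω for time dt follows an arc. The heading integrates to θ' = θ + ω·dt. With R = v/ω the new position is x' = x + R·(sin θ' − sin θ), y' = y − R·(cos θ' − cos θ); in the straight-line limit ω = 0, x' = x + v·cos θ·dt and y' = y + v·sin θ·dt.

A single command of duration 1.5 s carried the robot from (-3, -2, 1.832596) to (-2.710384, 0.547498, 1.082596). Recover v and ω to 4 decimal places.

Δθ = 1.082596 − 1.832596 = -0.750000
ω = Δθ/dt = -0.750000/1.5 = -0.5000
R = −Δy/(cos θ' − cos θ) = -3.5000
v = R·ω = -3.5000·-0.5000 = 1.7500

v = 1.7500, ω = -0.5000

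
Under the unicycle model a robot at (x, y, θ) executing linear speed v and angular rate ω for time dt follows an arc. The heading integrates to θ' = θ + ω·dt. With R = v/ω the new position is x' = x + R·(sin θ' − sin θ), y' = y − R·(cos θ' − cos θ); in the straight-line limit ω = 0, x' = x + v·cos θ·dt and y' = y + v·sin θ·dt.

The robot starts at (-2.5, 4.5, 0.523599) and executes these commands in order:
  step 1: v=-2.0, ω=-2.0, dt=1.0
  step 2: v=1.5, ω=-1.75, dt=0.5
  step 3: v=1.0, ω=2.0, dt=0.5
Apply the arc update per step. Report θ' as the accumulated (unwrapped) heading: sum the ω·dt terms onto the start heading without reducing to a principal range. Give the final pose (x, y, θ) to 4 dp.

(-4.3727, 4.1271, -1.3514)

step 1: θ'=-1.4764 (R=1.0000) → pose (-3.9955, 5.2718, -1.4764)
step 2: θ'=-2.3514 (R=-0.8571) → pose (-4.2399, 4.5878, -2.3514)
step 3: θ'=-1.3514 (R=0.5000) → pose (-4.3727, 4.1271, -1.3514)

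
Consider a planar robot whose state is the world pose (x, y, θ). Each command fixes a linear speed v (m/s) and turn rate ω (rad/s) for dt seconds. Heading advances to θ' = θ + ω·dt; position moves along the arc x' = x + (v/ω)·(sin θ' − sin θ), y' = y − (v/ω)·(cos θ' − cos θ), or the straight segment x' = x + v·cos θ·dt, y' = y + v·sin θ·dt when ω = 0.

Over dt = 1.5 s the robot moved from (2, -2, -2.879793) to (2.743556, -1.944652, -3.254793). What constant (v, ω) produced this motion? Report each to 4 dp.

Δθ = -3.254793 − -2.879793 = -0.375000
ω = Δθ/dt = -0.375000/1.5 = -0.2500
R = Δx/(sin θ' − sin θ) = 2.0000
v = R·ω = 2.0000·-0.2500 = -0.5000

v = -0.5000, ω = -0.2500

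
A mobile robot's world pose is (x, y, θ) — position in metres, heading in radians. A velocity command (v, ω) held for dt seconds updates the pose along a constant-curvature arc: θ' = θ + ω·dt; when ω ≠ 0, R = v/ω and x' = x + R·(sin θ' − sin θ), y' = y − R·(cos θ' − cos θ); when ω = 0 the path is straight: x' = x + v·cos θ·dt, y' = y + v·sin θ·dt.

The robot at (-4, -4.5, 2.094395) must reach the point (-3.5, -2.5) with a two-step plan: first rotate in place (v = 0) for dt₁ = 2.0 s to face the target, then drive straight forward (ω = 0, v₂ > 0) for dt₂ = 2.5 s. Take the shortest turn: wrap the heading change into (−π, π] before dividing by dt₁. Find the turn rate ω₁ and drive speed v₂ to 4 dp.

ω₁ = -0.3843, v₂ = 0.8246

heading to target = atan2(-2.5−-4.5, -3.5−-4) = 1.3258
Δθ = wrap(1.3258 − 2.0944) = -0.7686; ω₁ = Δθ/dt₁ = -0.3843
distance = √((-3.5−-4)² + (-2.5−-4.5)²) = 2.0616; v₂ = distance/dt₂ = 0.8246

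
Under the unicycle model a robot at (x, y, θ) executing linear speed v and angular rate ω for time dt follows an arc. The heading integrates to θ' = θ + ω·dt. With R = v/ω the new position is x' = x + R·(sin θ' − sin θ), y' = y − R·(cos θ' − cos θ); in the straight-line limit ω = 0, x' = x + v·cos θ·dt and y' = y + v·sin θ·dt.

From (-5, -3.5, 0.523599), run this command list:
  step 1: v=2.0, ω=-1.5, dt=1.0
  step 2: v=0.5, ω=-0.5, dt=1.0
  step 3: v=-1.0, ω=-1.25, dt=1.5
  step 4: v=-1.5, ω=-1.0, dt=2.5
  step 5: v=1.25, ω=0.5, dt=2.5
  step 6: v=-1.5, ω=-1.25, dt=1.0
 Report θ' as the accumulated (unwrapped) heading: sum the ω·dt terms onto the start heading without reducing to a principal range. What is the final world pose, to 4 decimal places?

(-1.0353, -5.0207, -5.8514)

step 1: θ'=-0.9764 (R=-1.3333) → pose (-3.2287, -3.9080, -0.9764)
step 2: θ'=-1.4764 (R=-1.0000) → pose (-3.0616, -4.3738, -1.4764)
step 3: θ'=-3.3514 (R=0.8000) → pose (-2.0986, -3.5159, -3.3514)
step 4: θ'=-5.8514 (R=1.5000) → pose (-1.7832, -6.3454, -5.8514)
step 5: θ'=-4.6014 (R=2.5000) → pose (-0.3448, -3.7979, -4.6014)
step 6: θ'=-5.8514 (R=1.2000) → pose (-1.0353, -5.0207, -5.8514)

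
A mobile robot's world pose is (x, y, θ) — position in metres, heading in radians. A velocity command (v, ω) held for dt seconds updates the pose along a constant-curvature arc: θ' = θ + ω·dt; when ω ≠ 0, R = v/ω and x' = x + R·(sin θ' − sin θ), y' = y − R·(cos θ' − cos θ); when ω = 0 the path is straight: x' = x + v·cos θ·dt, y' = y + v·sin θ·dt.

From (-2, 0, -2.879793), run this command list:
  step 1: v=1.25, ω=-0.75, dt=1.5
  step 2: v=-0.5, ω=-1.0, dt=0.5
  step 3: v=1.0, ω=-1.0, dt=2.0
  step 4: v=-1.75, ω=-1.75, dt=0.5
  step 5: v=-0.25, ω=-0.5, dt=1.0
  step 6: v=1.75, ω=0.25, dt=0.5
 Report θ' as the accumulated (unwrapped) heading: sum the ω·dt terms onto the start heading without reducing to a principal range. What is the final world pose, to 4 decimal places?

step 1: θ'=-4.0048 (R=-1.6667) → pose (-3.6979, 0.5265, -4.0048)
step 2: θ'=-4.5048 (R=0.5000) → pose (-3.5886, 0.3046, -4.5048)
step 3: θ'=-6.5048 (R=-1.0000) → pose (-2.3903, 1.4862, -6.5048)
step 4: θ'=-7.3798 (R=1.0000) → pose (-3.0601, 2.0052, -7.3798)
step 5: θ'=-7.8798 (R=0.5000) → pose (-3.1151, 2.2464, -7.8798)
step 6: θ'=-7.7548 (R=7.0000) → pose (-3.0831, 1.3725, -7.7548)

(-3.0831, 1.3725, -7.7548)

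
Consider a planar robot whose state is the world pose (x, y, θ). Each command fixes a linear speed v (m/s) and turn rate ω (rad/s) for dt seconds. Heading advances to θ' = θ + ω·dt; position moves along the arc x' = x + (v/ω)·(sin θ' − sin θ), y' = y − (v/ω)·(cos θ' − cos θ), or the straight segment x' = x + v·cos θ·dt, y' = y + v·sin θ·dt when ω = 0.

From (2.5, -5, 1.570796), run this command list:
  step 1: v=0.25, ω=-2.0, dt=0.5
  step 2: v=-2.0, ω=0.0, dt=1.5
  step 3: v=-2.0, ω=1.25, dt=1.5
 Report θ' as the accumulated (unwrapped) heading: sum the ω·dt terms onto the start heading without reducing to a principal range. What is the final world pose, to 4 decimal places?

(-0.1281, -9.0901, 2.4458)

step 1: θ'=0.5708 (R=-0.1250) → pose (2.5575, -4.8948, 0.5708)
step 2: θ'=0.5708 (straight) → pose (0.0330, -6.5157, 0.5708)
step 3: θ'=2.4458 (R=-1.6000) → pose (-0.1281, -9.0901, 2.4458)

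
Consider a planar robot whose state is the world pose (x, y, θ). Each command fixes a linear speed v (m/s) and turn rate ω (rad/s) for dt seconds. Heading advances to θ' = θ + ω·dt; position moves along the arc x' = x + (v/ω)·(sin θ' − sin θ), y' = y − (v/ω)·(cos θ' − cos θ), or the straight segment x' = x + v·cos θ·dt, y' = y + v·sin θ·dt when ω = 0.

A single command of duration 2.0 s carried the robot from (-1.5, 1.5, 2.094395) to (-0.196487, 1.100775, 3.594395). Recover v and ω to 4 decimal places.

Δθ = 3.594395 − 2.094395 = 1.500000
ω = Δθ/dt = 1.500000/2.0 = 0.7500
R = Δx/(sin θ' − sin θ) = -1.0000
v = R·ω = -1.0000·0.7500 = -0.7500

v = -0.7500, ω = 0.7500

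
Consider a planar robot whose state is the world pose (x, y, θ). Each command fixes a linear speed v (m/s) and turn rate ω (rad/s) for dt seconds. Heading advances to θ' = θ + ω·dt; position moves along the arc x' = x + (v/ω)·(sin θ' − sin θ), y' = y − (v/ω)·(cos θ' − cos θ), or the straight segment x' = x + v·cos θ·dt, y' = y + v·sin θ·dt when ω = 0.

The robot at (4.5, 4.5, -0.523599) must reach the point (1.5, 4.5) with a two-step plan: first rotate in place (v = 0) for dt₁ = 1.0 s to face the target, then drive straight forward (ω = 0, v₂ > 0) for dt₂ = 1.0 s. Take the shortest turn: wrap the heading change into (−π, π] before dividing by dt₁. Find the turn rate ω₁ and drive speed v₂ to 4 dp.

heading to target = atan2(4.5−4.5, 1.5−4.5) = 3.1416
Δθ = wrap(3.1416 − -0.5236) = -2.6180; ω₁ = Δθ/dt₁ = -2.6180
distance = √((1.5−4.5)² + (4.5−4.5)²) = 3.0000; v₂ = distance/dt₂ = 3.0000

ω₁ = -2.6180, v₂ = 3.0000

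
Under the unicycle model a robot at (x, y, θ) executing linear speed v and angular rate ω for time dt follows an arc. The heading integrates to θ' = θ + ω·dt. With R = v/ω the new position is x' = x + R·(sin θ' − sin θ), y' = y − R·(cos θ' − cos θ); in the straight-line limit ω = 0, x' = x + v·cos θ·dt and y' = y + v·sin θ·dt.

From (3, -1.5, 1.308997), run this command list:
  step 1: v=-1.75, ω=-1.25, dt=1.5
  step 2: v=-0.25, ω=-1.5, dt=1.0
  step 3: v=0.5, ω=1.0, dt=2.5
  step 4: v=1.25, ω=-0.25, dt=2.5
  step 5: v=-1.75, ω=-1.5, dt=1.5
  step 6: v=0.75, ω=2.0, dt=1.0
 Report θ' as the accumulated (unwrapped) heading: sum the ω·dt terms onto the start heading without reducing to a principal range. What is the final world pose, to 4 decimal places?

step 1: θ'=-0.5660 (R=1.4000) → pose (0.8969, -2.3193, -0.5660)
step 2: θ'=-2.0660 (R=0.1667) → pose (0.8397, -2.0994, -2.0660)
step 3: θ'=0.4340 (R=0.5000) → pose (1.4899, -2.7907, 0.4340)
step 4: θ'=-0.1910 (R=-5.0000) → pose (4.5416, -2.4181, -0.1910)
step 5: θ'=-2.4410 (R=1.1667) → pose (4.0109, -0.3808, -2.4410)
step 6: θ'=-0.4410 (R=0.3750) → pose (4.0926, -1.0066, -0.4410)

(4.0926, -1.0066, -0.4410)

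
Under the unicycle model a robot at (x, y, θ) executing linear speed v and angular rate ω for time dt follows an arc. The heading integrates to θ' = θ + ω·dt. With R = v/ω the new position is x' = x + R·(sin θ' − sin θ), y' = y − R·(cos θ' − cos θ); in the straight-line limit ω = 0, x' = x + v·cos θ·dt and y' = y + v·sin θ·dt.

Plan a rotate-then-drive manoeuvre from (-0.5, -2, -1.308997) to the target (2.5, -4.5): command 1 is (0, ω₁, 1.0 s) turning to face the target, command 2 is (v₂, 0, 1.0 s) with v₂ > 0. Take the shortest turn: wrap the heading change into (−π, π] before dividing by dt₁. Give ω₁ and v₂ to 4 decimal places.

heading to target = atan2(-4.5−-2, 2.5−-0.5) = -0.6947
Δθ = wrap(-0.6947 − -1.3090) = 0.6143; ω₁ = Δθ/dt₁ = 0.6143
distance = √((2.5−-0.5)² + (-4.5−-2)²) = 3.9051; v₂ = distance/dt₂ = 3.9051

ω₁ = 0.6143, v₂ = 3.9051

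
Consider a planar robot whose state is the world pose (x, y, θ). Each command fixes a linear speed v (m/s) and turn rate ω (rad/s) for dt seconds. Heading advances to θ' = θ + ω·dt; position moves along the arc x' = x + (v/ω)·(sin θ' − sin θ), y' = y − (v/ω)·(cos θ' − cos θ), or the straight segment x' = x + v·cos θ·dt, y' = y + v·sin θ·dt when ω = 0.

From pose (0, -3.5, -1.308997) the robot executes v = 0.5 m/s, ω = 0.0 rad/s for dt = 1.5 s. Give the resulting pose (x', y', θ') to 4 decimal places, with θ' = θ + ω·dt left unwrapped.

(0.1941, -4.2244, -1.3090)

θ' = -1.3090 + 0.0·1.5 = -1.3090
ω = 0 → straight: x' = 0 + 0.5·cos(-1.3090)·1.5 = 0.1941
y' = -3.5 + 0.5·sin(-1.3090)·1.5 = -4.2244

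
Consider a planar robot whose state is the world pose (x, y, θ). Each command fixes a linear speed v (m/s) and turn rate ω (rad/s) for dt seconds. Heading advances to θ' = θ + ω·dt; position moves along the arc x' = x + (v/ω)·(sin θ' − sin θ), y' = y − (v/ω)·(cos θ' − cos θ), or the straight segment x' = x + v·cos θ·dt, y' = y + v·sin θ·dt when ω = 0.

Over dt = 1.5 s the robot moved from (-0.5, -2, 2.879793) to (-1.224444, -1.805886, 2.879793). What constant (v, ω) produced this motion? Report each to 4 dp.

v = 0.5000, ω = 0.0000

Δθ = 2.879793 − 2.879793 = 0.000000
ω = Δθ/dt = 0.000000/1.5 = 0.0000
ω = 0 → v = (Δx·cos θ + Δy·sin θ)/dt = 0.5000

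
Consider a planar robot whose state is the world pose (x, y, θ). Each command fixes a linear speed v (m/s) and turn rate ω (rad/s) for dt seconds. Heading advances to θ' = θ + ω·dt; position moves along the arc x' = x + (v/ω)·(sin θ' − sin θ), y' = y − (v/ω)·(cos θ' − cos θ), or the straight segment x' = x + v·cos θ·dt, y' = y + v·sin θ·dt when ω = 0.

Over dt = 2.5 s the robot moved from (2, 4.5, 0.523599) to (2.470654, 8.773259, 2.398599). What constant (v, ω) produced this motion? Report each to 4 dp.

Δθ = 2.398599 − 0.523599 = 1.875000
ω = Δθ/dt = 1.875000/2.5 = 0.7500
R = −Δy/(cos θ' − cos θ) = 2.6667
v = R·ω = 2.6667·0.7500 = 2.0000

v = 2.0000, ω = 0.7500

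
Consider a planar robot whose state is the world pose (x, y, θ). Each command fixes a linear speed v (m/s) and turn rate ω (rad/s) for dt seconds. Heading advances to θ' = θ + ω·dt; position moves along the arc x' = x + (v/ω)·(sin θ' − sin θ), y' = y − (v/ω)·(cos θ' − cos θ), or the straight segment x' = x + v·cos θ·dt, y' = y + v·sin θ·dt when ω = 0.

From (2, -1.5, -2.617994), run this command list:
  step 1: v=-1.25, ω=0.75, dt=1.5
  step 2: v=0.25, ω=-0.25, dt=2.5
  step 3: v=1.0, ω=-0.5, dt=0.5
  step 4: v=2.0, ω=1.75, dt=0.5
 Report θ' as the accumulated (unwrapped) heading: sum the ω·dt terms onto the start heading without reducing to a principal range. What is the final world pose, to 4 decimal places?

(2.0339, -1.8217, -1.4930)

step 1: θ'=-1.4930 (R=-1.6667) → pose (2.8283, 0.0729, -1.4930)
step 2: θ'=-2.1180 (R=-1.0000) → pose (2.6853, -0.5251, -2.1180)
step 3: θ'=-2.3680 (R=-2.0000) → pose (2.3748, -0.9153, -2.3680)
step 4: θ'=-1.4930 (R=1.1429) → pose (2.0339, -1.8217, -1.4930)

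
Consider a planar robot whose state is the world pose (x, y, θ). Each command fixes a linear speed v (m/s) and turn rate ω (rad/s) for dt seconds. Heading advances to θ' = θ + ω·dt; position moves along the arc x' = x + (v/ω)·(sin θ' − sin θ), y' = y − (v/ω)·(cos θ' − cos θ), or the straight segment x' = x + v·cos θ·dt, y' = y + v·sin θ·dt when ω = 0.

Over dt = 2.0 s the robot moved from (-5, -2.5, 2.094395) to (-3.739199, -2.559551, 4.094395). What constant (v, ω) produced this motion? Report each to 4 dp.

v = -0.7500, ω = 1.0000

Δθ = 4.094395 − 2.094395 = 2.000000
ω = Δθ/dt = 2.000000/2.0 = 1.0000
R = Δx/(sin θ' − sin θ) = -0.7500
v = R·ω = -0.7500·1.0000 = -0.7500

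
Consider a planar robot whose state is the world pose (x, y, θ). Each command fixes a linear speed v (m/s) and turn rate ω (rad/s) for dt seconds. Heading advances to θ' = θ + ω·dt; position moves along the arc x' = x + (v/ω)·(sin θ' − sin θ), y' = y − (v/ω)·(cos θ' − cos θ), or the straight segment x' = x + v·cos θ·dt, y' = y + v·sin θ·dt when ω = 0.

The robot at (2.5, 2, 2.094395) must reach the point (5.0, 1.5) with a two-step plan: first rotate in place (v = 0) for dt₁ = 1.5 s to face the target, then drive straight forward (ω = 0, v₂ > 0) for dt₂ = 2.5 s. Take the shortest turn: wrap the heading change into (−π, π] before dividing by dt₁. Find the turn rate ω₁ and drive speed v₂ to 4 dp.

heading to target = atan2(1.5−2, 5−2.5) = -0.1974
Δθ = wrap(-0.1974 − 2.0944) = -2.2918; ω₁ = Δθ/dt₁ = -1.5279
distance = √((5−2.5)² + (1.5−2)²) = 2.5495; v₂ = distance/dt₂ = 1.0198

ω₁ = -1.5279, v₂ = 1.0198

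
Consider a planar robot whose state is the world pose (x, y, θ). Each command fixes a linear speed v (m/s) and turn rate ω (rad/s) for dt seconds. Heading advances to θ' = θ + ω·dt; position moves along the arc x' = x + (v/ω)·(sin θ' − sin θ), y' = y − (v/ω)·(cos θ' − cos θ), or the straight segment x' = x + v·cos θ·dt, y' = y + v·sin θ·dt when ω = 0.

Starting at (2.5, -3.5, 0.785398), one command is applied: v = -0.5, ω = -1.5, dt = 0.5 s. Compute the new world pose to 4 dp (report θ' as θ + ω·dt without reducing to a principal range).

(2.2761, -3.5974, 0.0354)

θ' = 0.7854 + -1.5·0.5 = 0.0354
R = v/ω = -0.5/-1.5 = 0.3333
x' = 2.5 + 0.3333·(sin 0.0354 − sin 0.7854) = 2.2761
y' = -3.5 − 0.3333·(cos 0.0354 − cos 0.7854) = -3.5974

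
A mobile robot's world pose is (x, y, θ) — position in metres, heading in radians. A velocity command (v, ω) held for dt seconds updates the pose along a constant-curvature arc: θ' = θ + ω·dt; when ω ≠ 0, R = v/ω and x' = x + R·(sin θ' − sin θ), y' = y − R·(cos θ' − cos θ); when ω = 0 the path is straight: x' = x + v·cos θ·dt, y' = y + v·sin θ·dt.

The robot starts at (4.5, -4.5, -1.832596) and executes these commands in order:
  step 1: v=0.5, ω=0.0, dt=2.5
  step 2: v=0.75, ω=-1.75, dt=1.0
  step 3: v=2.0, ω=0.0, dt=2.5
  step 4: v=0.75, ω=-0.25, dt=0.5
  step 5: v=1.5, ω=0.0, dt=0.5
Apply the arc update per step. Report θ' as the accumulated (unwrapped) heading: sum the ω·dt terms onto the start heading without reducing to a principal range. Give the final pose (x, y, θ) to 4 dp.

step 1: θ'=-1.8326 (straight) → pose (4.1765, -5.7074, -1.8326)
step 2: θ'=-3.5826 (R=-0.4286) → pose (3.5796, -5.9841, -3.5826)
step 3: θ'=-3.5826 (straight) → pose (-0.9420, -3.8498, -3.5826)
step 4: θ'=-3.7076 (R=-3.0000) → pose (-1.2703, -3.6690, -3.7076)
step 5: θ'=-3.7076 (straight) → pose (-1.9033, -3.2668, -3.7076)

(-1.9033, -3.2668, -3.7076)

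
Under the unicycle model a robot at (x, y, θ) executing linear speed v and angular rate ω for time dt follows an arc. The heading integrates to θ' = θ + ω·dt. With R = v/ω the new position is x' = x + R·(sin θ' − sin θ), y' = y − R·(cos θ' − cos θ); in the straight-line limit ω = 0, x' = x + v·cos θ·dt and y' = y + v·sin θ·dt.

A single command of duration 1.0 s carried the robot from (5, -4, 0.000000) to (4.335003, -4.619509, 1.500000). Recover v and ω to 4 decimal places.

v = -1.0000, ω = 1.5000

Δθ = 1.500000 − 0.000000 = 1.500000
ω = Δθ/dt = 1.500000/1.0 = 1.5000
R = Δx/(sin θ' − sin θ) = -0.6667
v = R·ω = -0.6667·1.5000 = -1.0000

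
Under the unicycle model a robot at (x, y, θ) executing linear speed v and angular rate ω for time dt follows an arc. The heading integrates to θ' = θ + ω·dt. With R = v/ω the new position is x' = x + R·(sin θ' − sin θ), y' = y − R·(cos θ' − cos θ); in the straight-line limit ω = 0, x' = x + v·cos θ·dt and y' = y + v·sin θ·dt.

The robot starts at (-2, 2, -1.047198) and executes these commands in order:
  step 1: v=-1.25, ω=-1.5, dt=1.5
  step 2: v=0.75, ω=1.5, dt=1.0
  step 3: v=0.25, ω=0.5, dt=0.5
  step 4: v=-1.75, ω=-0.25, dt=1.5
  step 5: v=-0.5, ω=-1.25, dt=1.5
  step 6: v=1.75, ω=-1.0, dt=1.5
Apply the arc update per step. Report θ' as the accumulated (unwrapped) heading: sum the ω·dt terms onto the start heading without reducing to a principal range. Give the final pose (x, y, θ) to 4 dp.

(-1.0736, 7.8415, -5.2972)

step 1: θ'=-3.2972 (R=0.8333) → pose (-1.1492, 3.2399, -3.2972)
step 2: θ'=-1.7972 (R=0.5000) → pose (-1.7139, 2.8582, -1.7972)
step 3: θ'=-1.5472 (R=0.5000) → pose (-1.7265, 2.7342, -1.5472)
step 4: θ'=-1.9222 (R=7.0000) → pose (-1.3007, 5.3088, -1.9222)
step 5: θ'=-3.7972 (R=0.4000) → pose (-0.6813, 5.4882, -3.7972)
step 6: θ'=-5.2972 (R=-1.7500) → pose (-1.0736, 7.8415, -5.2972)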